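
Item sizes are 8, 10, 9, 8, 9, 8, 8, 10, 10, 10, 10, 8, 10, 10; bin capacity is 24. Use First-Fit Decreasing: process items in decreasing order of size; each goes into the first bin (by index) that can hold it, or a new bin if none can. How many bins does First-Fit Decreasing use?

Sorted descending: 10, 10, 10, 10, 10, 10, 10, 9, 9, 8, 8, 8, 8, 8.
10 → bin 1 (remaining 14)
10 → bin 1 (remaining 4)
10 → bin 2 (remaining 14)
10 → bin 2 (remaining 4)
10 → bin 3 (remaining 14)
10 → bin 3 (remaining 4)
10 → bin 4 (remaining 14)
9 → bin 4 (remaining 5)
9 → bin 5 (remaining 15)
8 → bin 5 (remaining 7)
8 → bin 6 (remaining 16)
8 → bin 6 (remaining 8)
8 → bin 6 (remaining 0)
8 → bin 7 (remaining 16)

7 bins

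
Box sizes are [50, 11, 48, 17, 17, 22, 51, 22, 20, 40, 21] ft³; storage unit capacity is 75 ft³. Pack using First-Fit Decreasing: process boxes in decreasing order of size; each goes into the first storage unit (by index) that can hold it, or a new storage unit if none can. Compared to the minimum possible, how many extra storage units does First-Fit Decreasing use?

0

First-Fit Decreasing: [51,22] [50,22] [48,21] [40,20,11] [17,17] → 5 storage units.
Total size 319 ft³; any packing needs at least ⌈319/75⌉ = 5 storage units.
So 5 is already optimal.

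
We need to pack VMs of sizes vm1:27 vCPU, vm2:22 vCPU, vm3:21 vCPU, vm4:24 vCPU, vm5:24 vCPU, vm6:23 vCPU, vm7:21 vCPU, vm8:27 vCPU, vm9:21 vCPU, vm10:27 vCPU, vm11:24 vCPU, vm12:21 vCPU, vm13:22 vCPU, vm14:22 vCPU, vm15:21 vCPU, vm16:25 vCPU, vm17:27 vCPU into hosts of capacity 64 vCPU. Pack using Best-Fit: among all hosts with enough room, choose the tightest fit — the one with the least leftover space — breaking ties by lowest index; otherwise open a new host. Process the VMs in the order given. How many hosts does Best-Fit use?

host 1: place vm1 (27 vCPU), 37 vCPU left
host 1: place vm2 (22 vCPU), 15 vCPU left
host 2: place vm3 (21 vCPU), 43 vCPU left
host 2: place vm4 (24 vCPU), 19 vCPU left
host 3: place vm5 (24 vCPU), 40 vCPU left
host 3: place vm6 (23 vCPU), 17 vCPU left
host 4: place vm7 (21 vCPU), 43 vCPU left
host 4: place vm8 (27 vCPU), 16 vCPU left
host 5: place vm9 (21 vCPU), 43 vCPU left
host 5: place vm10 (27 vCPU), 16 vCPU left
host 6: place vm11 (24 vCPU), 40 vCPU left
host 6: place vm12 (21 vCPU), 19 vCPU left
host 7: place vm13 (22 vCPU), 42 vCPU left
host 7: place vm14 (22 vCPU), 20 vCPU left
host 8: place vm15 (21 vCPU), 43 vCPU left
host 8: place vm16 (25 vCPU), 18 vCPU left
host 9: place vm17 (27 vCPU), 37 vCPU left

9 hosts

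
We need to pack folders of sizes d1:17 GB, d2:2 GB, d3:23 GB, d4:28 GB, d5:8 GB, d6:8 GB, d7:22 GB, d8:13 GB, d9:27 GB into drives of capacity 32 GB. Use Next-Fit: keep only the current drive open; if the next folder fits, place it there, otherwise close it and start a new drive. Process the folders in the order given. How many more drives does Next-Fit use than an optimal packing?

Next-Fit: [17,2] [23] [28] [8,8] [22] [13] [27] → 7 drives.
Total size 148 GB; any packing needs at least ⌈148/32⌉ = 5 drives.
An optimal packing achieves that bound: [28,2] [27] [23,8] [22,8] [17,13] → 5 drives.
Excess: 7 − 5 = 2.

2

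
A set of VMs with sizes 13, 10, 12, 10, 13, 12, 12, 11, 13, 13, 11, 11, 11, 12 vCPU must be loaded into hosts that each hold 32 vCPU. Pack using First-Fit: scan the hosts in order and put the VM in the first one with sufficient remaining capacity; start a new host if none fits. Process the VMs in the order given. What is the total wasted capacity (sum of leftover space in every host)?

host 1: place 13 vCPU, 19 vCPU left
host 1: place 10 vCPU, 9 vCPU left
host 2: place 12 vCPU, 20 vCPU left
host 2: place 10 vCPU, 10 vCPU left
host 3: place 13 vCPU, 19 vCPU left
host 3: place 12 vCPU, 7 vCPU left
host 4: place 12 vCPU, 20 vCPU left
host 4: place 11 vCPU, 9 vCPU left
host 5: place 13 vCPU, 19 vCPU left
host 5: place 13 vCPU, 6 vCPU left
host 6: place 11 vCPU, 21 vCPU left
host 6: place 11 vCPU, 10 vCPU left
host 7: place 11 vCPU, 21 vCPU left
host 7: place 12 vCPU, 9 vCPU left
7 hosts × 32 vCPU = 224 vCPU; used 164 vCPU; unused 60 vCPU.

60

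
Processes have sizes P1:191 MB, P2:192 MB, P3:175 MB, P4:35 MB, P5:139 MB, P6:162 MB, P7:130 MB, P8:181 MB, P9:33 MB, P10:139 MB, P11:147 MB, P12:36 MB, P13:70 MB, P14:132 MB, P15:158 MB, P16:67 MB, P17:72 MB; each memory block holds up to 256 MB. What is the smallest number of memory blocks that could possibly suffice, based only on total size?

9

Total size = 191 + 192 + 175 + 35 + 139 + 162 + 130 + 181 + 33 + 139 + 147 + 36 + 70 + 132 + 158 + 67 + 72 = 2059 MB.
⌈2059 / 256⌉ = 9.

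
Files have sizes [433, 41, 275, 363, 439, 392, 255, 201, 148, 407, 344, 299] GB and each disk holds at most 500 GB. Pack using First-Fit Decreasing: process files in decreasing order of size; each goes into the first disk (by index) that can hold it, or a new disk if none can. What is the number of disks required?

9 disks

Sorted descending: 439, 433, 407, 392, 363, 344, 299, 275, 255, 201, 148, 41.
439 GB → disk 1 (remaining 61 GB)
433 GB → disk 2 (remaining 67 GB)
407 GB → disk 3 (remaining 93 GB)
392 GB → disk 4 (remaining 108 GB)
363 GB → disk 5 (remaining 137 GB)
344 GB → disk 6 (remaining 156 GB)
299 GB → disk 7 (remaining 201 GB)
275 GB → disk 8 (remaining 225 GB)
255 GB → disk 9 (remaining 245 GB)
201 GB → disk 7 (remaining 0 GB)
148 GB → disk 6 (remaining 8 GB)
41 GB → disk 1 (remaining 20 GB)
Final disks: [439,41] [433] [407] [392] [363] [344,148] [299,201] [275] [255].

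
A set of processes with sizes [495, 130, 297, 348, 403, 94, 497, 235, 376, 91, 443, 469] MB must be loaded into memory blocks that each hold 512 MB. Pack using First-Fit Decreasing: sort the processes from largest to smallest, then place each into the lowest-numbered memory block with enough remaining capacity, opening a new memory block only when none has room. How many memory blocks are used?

9

Sorted descending: 497, 495, 469, 443, 403, 376, 348, 297, 235, 130, 94, 91.
497 MB → memory block 1 (remaining 15 MB)
495 MB → memory block 2 (remaining 17 MB)
469 MB → memory block 3 (remaining 43 MB)
443 MB → memory block 4 (remaining 69 MB)
403 MB → memory block 5 (remaining 109 MB)
376 MB → memory block 6 (remaining 136 MB)
348 MB → memory block 7 (remaining 164 MB)
297 MB → memory block 8 (remaining 215 MB)
235 MB → memory block 9 (remaining 277 MB)
130 MB → memory block 6 (remaining 6 MB)
94 MB → memory block 5 (remaining 15 MB)
91 MB → memory block 7 (remaining 73 MB)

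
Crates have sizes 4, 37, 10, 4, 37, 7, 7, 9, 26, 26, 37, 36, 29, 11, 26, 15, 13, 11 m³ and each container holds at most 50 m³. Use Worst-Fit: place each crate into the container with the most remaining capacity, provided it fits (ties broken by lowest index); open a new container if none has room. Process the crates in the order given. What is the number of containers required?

9 containers

container 1: place 4 m³, 46 m³ left
container 1: place 37 m³, 9 m³ left
container 2: place 10 m³, 40 m³ left
container 2: place 4 m³, 36 m³ left
container 3: place 37 m³, 13 m³ left
container 2: place 7 m³, 29 m³ left
container 2: place 7 m³, 22 m³ left
container 2: place 9 m³, 13 m³ left
container 4: place 26 m³, 24 m³ left
container 5: place 26 m³, 24 m³ left
container 6: place 37 m³, 13 m³ left
container 7: place 36 m³, 14 m³ left
container 8: place 29 m³, 21 m³ left
container 4: place 11 m³, 13 m³ left
container 9: place 26 m³, 24 m³ left
container 5: place 15 m³, 9 m³ left
container 9: place 13 m³, 11 m³ left
container 8: place 11 m³, 10 m³ left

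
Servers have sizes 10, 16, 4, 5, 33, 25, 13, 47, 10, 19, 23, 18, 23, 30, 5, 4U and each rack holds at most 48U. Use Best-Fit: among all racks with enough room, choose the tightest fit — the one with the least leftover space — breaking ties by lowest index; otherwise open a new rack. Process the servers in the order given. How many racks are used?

10U → rack 1 (remaining 38U)
16U → rack 1 (remaining 22U)
4U → rack 1 (remaining 18U)
5U → rack 1 (remaining 13U)
33U → rack 2 (remaining 15U)
25U → rack 3 (remaining 23U)
13U → rack 1 (remaining 0U)
47U → rack 4 (remaining 1U)
10U → rack 2 (remaining 5U)
19U → rack 3 (remaining 4U)
23U → rack 5 (remaining 25U)
18U → rack 5 (remaining 7U)
23U → rack 6 (remaining 25U)
30U → rack 7 (remaining 18U)
5U → rack 2 (remaining 0U)
4U → rack 3 (remaining 0U)

7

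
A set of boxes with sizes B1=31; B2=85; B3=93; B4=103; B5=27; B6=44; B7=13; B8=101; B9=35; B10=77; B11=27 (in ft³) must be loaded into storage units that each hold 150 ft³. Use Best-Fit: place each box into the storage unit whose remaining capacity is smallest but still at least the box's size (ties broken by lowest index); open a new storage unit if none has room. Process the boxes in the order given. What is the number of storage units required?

5

storage unit 1: place B1 (31 ft³), 119 ft³ left
storage unit 1: place B2 (85 ft³), 34 ft³ left
storage unit 2: place B3 (93 ft³), 57 ft³ left
storage unit 3: place B4 (103 ft³), 47 ft³ left
storage unit 1: place B5 (27 ft³), 7 ft³ left
storage unit 3: place B6 (44 ft³), 3 ft³ left
storage unit 2: place B7 (13 ft³), 44 ft³ left
storage unit 4: place B8 (101 ft³), 49 ft³ left
storage unit 2: place B9 (35 ft³), 9 ft³ left
storage unit 5: place B10 (77 ft³), 73 ft³ left
storage unit 4: place B11 (27 ft³), 22 ft³ left
Final storage units: [31,85,27] [93,13,35] [103,44] [101,27] [77].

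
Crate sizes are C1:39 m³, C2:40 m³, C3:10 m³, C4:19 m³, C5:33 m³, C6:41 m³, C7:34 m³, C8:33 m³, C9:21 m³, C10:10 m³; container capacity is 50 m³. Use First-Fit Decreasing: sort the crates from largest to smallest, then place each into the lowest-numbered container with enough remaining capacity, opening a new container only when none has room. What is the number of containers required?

7

Sorted descending: 41, 40, 39, 34, 33, 33, 21, 19, 10, 10.
container 1: place 41 m³, 9 m³ left
container 2: place 40 m³, 10 m³ left
container 3: place 39 m³, 11 m³ left
container 4: place 34 m³, 16 m³ left
container 5: place 33 m³, 17 m³ left
container 6: place 33 m³, 17 m³ left
container 7: place 21 m³, 29 m³ left
container 7: place 19 m³, 10 m³ left
container 2: place 10 m³, 0 m³ left
container 3: place 10 m³, 1 m³ left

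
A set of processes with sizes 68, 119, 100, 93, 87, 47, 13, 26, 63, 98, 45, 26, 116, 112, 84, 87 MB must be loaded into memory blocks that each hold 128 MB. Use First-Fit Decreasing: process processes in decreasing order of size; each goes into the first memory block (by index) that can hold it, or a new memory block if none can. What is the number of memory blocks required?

11 memory blocks

Sorted descending: 119, 116, 112, 100, 98, 93, 87, 87, 84, 68, 63, 47, 45, 26, 26, 13.
Put 119 MB in memory block 1; 9 MB remain.
Put 116 MB in memory block 2; 12 MB remain.
Put 112 MB in memory block 3; 16 MB remain.
Put 100 MB in memory block 4; 28 MB remain.
Put 98 MB in memory block 5; 30 MB remain.
Put 93 MB in memory block 6; 35 MB remain.
Put 87 MB in memory block 7; 41 MB remain.
Put 87 MB in memory block 8; 41 MB remain.
Put 84 MB in memory block 9; 44 MB remain.
Put 68 MB in memory block 10; 60 MB remain.
Put 63 MB in memory block 11; 65 MB remain.
Put 47 MB in memory block 10; 13 MB remain.
Put 45 MB in memory block 11; 20 MB remain.
Put 26 MB in memory block 4; 2 MB remain.
Put 26 MB in memory block 5; 4 MB remain.
Put 13 MB in memory block 3; 3 MB remain.
Final memory blocks: [119] [116] [112,13] [100,26] [98,26] [93] [87] [87] [84] [68,47] [63,45].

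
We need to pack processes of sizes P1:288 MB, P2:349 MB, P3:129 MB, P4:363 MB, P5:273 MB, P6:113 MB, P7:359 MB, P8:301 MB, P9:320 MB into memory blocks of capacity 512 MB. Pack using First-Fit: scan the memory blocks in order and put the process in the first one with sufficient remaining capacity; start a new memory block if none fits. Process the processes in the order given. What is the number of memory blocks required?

memory block 1: place P1 (288 MB), 224 MB left
memory block 2: place P2 (349 MB), 163 MB left
memory block 1: place P3 (129 MB), 95 MB left
memory block 3: place P4 (363 MB), 149 MB left
memory block 4: place P5 (273 MB), 239 MB left
memory block 2: place P6 (113 MB), 50 MB left
memory block 5: place P7 (359 MB), 153 MB left
memory block 6: place P8 (301 MB), 211 MB left
memory block 7: place P9 (320 MB), 192 MB left
Final memory blocks: [288,129] [349,113] [363] [273] [359] [301] [320].

7 memory blocks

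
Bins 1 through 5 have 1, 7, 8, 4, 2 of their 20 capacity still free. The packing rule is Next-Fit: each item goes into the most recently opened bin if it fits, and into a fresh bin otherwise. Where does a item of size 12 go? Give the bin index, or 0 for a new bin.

Next-Fit only looks at bin 5, which has 2 free.
12 does not fit, so a new bin is opened.

0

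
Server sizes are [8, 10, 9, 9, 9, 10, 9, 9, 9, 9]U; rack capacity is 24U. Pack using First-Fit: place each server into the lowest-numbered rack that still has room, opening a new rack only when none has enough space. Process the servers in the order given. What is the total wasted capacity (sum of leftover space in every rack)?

29

rack 1: place 8U, 16U left
rack 1: place 10U, 6U left
rack 2: place 9U, 15U left
rack 2: place 9U, 6U left
rack 3: place 9U, 15U left
rack 3: place 10U, 5U left
rack 4: place 9U, 15U left
rack 4: place 9U, 6U left
rack 5: place 9U, 15U left
rack 5: place 9U, 6U left
5 racks × 24U = 120U; used 91U; unused 29U.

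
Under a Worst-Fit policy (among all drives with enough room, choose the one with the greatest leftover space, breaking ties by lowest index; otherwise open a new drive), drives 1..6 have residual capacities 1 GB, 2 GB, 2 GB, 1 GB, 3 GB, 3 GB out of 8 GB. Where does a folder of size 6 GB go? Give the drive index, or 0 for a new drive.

No drive has ≥ 6 GB free, so a new drive is opened.

0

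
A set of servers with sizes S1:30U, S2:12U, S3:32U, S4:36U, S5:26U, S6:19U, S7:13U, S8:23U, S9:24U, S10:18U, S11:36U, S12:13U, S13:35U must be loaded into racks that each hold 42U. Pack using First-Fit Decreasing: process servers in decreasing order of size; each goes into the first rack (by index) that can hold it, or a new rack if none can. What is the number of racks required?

Sorted descending: 36, 36, 35, 32, 30, 26, 24, 23, 19, 18, 13, 13, 12.
Put 36U in rack 1; 6U remain.
Put 36U in rack 2; 6U remain.
Put 35U in rack 3; 7U remain.
Put 32U in rack 4; 10U remain.
Put 30U in rack 5; 12U remain.
Put 26U in rack 6; 16U remain.
Put 24U in rack 7; 18U remain.
Put 23U in rack 8; 19U remain.
Put 19U in rack 8; 0U remain.
Put 18U in rack 7; 0U remain.
Put 13U in rack 6; 3U remain.
Put 13U in rack 9; 29U remain.
Put 12U in rack 5; 0U remain.
Final racks: [36] [36] [35] [32] [30,12] [26,13] [24,18] [23,19] [13].

9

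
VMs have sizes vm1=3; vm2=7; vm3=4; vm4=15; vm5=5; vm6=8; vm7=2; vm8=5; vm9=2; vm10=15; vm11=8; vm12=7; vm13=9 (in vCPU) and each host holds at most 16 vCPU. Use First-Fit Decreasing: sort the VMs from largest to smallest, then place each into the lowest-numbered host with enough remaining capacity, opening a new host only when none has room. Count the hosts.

6

Sorted descending: 15, 15, 9, 8, 8, 7, 7, 5, 5, 4, 3, 2, 2.
15 vCPU → host 1 (remaining 1 vCPU)
15 vCPU → host 2 (remaining 1 vCPU)
9 vCPU → host 3 (remaining 7 vCPU)
8 vCPU → host 4 (remaining 8 vCPU)
8 vCPU → host 4 (remaining 0 vCPU)
7 vCPU → host 3 (remaining 0 vCPU)
7 vCPU → host 5 (remaining 9 vCPU)
5 vCPU → host 5 (remaining 4 vCPU)
5 vCPU → host 6 (remaining 11 vCPU)
4 vCPU → host 5 (remaining 0 vCPU)
3 vCPU → host 6 (remaining 8 vCPU)
2 vCPU → host 6 (remaining 6 vCPU)
2 vCPU → host 6 (remaining 4 vCPU)
Final hosts: [15] [15] [9,7] [8,8] [7,5,4] [5,3,2,2].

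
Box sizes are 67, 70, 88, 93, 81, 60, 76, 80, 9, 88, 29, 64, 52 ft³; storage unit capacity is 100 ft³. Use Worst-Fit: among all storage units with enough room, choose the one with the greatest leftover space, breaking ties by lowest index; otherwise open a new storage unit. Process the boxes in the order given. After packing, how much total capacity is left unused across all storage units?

243

Put 67 ft³ in storage unit 1; 33 ft³ remain.
Put 70 ft³ in storage unit 2; 30 ft³ remain.
Put 88 ft³ in storage unit 3; 12 ft³ remain.
Put 93 ft³ in storage unit 4; 7 ft³ remain.
Put 81 ft³ in storage unit 5; 19 ft³ remain.
Put 60 ft³ in storage unit 6; 40 ft³ remain.
Put 76 ft³ in storage unit 7; 24 ft³ remain.
Put 80 ft³ in storage unit 8; 20 ft³ remain.
Put 9 ft³ in storage unit 6; 31 ft³ remain.
Put 88 ft³ in storage unit 9; 12 ft³ remain.
Put 29 ft³ in storage unit 1; 4 ft³ remain.
Put 64 ft³ in storage unit 10; 36 ft³ remain.
Put 52 ft³ in storage unit 11; 48 ft³ remain.
11 storage units × 100 ft³ = 1100 ft³; used 857 ft³; unused 243 ft³.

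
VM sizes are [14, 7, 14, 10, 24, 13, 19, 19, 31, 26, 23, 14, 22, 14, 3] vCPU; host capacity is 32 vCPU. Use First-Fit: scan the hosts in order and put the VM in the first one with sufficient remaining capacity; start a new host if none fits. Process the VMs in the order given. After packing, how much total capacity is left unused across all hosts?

Put 14 vCPU in host 1; 18 vCPU remain.
Put 7 vCPU in host 1; 11 vCPU remain.
Put 14 vCPU in host 2; 18 vCPU remain.
Put 10 vCPU in host 1; 1 vCPU remain.
Put 24 vCPU in host 3; 8 vCPU remain.
Put 13 vCPU in host 2; 5 vCPU remain.
Put 19 vCPU in host 4; 13 vCPU remain.
Put 19 vCPU in host 5; 13 vCPU remain.
Put 31 vCPU in host 6; 1 vCPU remain.
Put 26 vCPU in host 7; 6 vCPU remain.
Put 23 vCPU in host 8; 9 vCPU remain.
Put 14 vCPU in host 9; 18 vCPU remain.
Put 22 vCPU in host 10; 10 vCPU remain.
Put 14 vCPU in host 9; 4 vCPU remain.
Put 3 vCPU in host 2; 2 vCPU remain.
10 hosts × 32 vCPU = 320 vCPU; used 253 vCPU; unused 67 vCPU.

67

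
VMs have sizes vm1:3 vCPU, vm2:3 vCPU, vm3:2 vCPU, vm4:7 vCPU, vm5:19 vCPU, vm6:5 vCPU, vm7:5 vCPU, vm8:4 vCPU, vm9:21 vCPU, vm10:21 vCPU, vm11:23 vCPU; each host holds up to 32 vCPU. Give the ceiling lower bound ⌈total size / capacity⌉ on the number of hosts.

Total size = 3 + 3 + 2 + 7 + 19 + 5 + 5 + 4 + 21 + 21 + 23 = 113 vCPU.
⌈113 / 32⌉ = 4.

4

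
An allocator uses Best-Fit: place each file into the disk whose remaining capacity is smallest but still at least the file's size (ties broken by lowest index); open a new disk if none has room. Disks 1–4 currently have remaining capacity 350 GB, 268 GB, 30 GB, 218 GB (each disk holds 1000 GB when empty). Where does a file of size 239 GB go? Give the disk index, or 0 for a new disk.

2

Disks with room: disk 1 (350 GB), disk 2 (268 GB).
Tightest fit is disk 2 with 268 GB free.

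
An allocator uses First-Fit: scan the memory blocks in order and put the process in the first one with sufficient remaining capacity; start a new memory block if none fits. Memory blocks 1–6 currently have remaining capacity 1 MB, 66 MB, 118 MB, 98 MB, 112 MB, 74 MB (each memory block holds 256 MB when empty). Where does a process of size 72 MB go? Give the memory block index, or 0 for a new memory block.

3

Memory blocks with room: memory block 3 (118 MB), memory block 4 (98 MB), memory block 5 (112 MB), memory block 6 (74 MB).
The first with room is memory block 3.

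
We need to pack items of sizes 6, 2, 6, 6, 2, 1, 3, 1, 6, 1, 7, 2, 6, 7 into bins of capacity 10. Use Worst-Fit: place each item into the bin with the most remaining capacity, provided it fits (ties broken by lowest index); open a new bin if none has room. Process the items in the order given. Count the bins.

7 bins

Put 6 in bin 1; 4 remain.
Put 2 in bin 1; 2 remain.
Put 6 in bin 2; 4 remain.
Put 6 in bin 3; 4 remain.
Put 2 in bin 2; 2 remain.
Put 1 in bin 3; 3 remain.
Put 3 in bin 3; 0 remain.
Put 1 in bin 1; 1 remain.
Put 6 in bin 4; 4 remain.
Put 1 in bin 4; 3 remain.
Put 7 in bin 5; 3 remain.
Put 2 in bin 4; 1 remain.
Put 6 in bin 6; 4 remain.
Put 7 in bin 7; 3 remain.
Final bins: [6,2,1] [6,2] [6,1,3] [6,1,2] [7] [6] [7].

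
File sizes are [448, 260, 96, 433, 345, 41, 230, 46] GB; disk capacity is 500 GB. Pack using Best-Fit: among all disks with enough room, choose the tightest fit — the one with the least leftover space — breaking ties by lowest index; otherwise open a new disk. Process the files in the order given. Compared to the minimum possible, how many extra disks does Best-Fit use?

Best-Fit: [448,41] [260,96] [433,46] [345] [230] → 5 disks.
Total size 1899 GB; any packing needs at least ⌈1899/500⌉ = 4 disks.
An optimal packing achieves that bound: [448,46] [433,41] [345,96] [260,230] → 4 disks.
Excess: 5 − 4 = 1.

1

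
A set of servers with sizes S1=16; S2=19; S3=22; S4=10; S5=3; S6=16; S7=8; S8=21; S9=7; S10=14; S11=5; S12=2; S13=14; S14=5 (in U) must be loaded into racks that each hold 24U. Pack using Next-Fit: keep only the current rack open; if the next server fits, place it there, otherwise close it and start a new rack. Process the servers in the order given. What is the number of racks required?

9

Put S1 (16U) in rack 1; 8U remain.
Put S2 (19U) in rack 2; 5U remain.
Put S3 (22U) in rack 3; 2U remain.
Put S4 (10U) in rack 4; 14U remain.
Put S5 (3U) in rack 4; 11U remain.
Put S6 (16U) in rack 5; 8U remain.
Put S7 (8U) in rack 5; 0U remain.
Put S8 (21U) in rack 6; 3U remain.
Put S9 (7U) in rack 7; 17U remain.
Put S10 (14U) in rack 7; 3U remain.
Put S11 (5U) in rack 8; 19U remain.
Put S12 (2U) in rack 8; 17U remain.
Put S13 (14U) in rack 8; 3U remain.
Put S14 (5U) in rack 9; 19U remain.
Final racks: [16] [19] [22] [10,3] [16,8] [21] [7,14] [5,2,14] [5].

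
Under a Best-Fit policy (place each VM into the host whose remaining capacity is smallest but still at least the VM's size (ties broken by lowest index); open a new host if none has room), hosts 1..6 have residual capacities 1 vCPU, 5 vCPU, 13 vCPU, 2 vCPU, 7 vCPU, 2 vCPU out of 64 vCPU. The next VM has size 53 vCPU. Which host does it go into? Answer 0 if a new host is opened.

0

No host has ≥ 53 vCPU free, so a new host is opened.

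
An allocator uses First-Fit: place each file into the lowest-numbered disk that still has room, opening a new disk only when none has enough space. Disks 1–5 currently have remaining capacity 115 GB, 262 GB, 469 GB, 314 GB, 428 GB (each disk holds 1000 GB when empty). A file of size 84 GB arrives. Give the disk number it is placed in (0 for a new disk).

Disks with room: disk 1 (115 GB), disk 2 (262 GB), disk 3 (469 GB), disk 4 (314 GB), disk 5 (428 GB).
The first with room is disk 1.

1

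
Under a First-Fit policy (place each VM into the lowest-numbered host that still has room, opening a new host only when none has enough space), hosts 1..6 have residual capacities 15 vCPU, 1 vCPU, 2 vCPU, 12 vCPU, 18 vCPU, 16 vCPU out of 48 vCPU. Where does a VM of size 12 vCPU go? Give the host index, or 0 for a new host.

1

Hosts with room: host 1 (15 vCPU), host 4 (12 vCPU), host 5 (18 vCPU), host 6 (16 vCPU).
The first with room is host 1.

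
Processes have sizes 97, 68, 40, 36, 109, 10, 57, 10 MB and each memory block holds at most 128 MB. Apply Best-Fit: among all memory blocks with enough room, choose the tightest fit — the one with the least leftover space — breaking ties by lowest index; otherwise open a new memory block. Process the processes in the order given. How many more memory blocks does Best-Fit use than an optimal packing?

Best-Fit: [97] [68,40,10] [36,57] [109,10] → 4 memory blocks.
Total size 427 MB; any packing needs at least ⌈427/128⌉ = 4 memory blocks.
So 4 is already optimal.

0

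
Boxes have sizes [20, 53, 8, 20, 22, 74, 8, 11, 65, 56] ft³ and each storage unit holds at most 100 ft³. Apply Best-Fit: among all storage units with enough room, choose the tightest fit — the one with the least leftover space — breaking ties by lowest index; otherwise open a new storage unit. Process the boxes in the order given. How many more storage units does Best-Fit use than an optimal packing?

0

Best-Fit: [20,53,8,8,11] [20,22,56] [74] [65] → 4 storage units.
Total size 337 ft³; any packing needs at least ⌈337/100⌉ = 4 storage units.
So 4 is already optimal.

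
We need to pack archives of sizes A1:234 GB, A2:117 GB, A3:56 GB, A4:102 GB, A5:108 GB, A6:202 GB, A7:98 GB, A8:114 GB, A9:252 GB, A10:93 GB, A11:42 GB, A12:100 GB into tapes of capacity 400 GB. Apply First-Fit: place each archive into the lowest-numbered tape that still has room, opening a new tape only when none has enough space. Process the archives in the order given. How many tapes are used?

5

tape 1: place A1 (234 GB), 166 GB left
tape 1: place A2 (117 GB), 49 GB left
tape 2: place A3 (56 GB), 344 GB left
tape 2: place A4 (102 GB), 242 GB left
tape 2: place A5 (108 GB), 134 GB left
tape 3: place A6 (202 GB), 198 GB left
tape 2: place A7 (98 GB), 36 GB left
tape 3: place A8 (114 GB), 84 GB left
tape 4: place A9 (252 GB), 148 GB left
tape 4: place A10 (93 GB), 55 GB left
tape 1: place A11 (42 GB), 7 GB left
tape 5: place A12 (100 GB), 300 GB left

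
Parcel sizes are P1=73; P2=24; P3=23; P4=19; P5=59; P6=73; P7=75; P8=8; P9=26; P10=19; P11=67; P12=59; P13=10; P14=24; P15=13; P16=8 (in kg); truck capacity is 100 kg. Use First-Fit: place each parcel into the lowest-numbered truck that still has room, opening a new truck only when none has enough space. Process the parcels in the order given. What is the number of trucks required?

7

truck 1: place P1 (73 kg), 27 kg left
truck 1: place P2 (24 kg), 3 kg left
truck 2: place P3 (23 kg), 77 kg left
truck 2: place P4 (19 kg), 58 kg left
truck 3: place P5 (59 kg), 41 kg left
truck 4: place P6 (73 kg), 27 kg left
truck 5: place P7 (75 kg), 25 kg left
truck 2: place P8 (8 kg), 50 kg left
truck 2: place P9 (26 kg), 24 kg left
truck 2: place P10 (19 kg), 5 kg left
truck 6: place P11 (67 kg), 33 kg left
truck 7: place P12 (59 kg), 41 kg left
truck 3: place P13 (10 kg), 31 kg left
truck 3: place P14 (24 kg), 7 kg left
truck 4: place P15 (13 kg), 14 kg left
truck 4: place P16 (8 kg), 6 kg left
Final trucks: [73,24] [23,19,8,26,19] [59,10,24] [73,13,8] [75] [67] [59].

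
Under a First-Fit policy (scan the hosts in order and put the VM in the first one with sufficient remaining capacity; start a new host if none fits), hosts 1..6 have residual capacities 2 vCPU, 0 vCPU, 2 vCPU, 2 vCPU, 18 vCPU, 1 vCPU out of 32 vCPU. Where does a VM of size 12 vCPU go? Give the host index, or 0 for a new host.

Hosts with room: host 5 (18 vCPU).
The first with room is host 5.

5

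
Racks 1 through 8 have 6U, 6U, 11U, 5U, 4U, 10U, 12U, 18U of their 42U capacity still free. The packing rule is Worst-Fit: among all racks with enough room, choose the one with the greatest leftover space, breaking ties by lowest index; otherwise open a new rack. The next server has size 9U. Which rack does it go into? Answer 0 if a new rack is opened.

Racks with room: rack 3 (11U), rack 6 (10U), rack 7 (12U), rack 8 (18U).
Most room is rack 8 with 18U free.

8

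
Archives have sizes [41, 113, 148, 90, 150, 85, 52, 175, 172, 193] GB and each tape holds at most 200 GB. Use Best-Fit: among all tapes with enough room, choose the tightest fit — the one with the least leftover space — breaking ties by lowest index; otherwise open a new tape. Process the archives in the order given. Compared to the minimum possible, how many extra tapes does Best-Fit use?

Best-Fit: [41,113] [148,52] [90,85] [150] [175] [172] [193] → 7 tapes.
Total size 1219 GB; any packing needs at least ⌈1219/200⌉ = 7 tapes.
So 7 is already optimal.

0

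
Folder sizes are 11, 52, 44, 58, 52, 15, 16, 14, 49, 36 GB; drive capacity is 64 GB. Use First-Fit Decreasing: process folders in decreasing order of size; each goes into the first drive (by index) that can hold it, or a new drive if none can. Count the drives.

Sorted descending: 58, 52, 52, 49, 44, 36, 16, 15, 14, 11.
58 GB → drive 1 (remaining 6 GB)
52 GB → drive 2 (remaining 12 GB)
52 GB → drive 3 (remaining 12 GB)
49 GB → drive 4 (remaining 15 GB)
44 GB → drive 5 (remaining 20 GB)
36 GB → drive 6 (remaining 28 GB)
16 GB → drive 5 (remaining 4 GB)
15 GB → drive 4 (remaining 0 GB)
14 GB → drive 6 (remaining 14 GB)
11 GB → drive 2 (remaining 1 GB)

6 drives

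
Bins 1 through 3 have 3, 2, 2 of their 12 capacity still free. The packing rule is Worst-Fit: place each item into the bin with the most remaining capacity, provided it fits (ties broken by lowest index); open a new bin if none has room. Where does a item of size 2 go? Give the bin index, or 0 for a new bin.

1

Bins with room: bin 1 (3), bin 2 (2), bin 3 (2).
Most room is bin 1 with 3 free.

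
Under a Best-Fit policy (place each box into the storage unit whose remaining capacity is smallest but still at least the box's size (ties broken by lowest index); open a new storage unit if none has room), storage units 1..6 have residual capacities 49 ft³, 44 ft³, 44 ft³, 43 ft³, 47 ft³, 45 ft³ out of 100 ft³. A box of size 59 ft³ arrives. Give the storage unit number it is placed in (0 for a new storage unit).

No storage unit has ≥ 59 ft³ free, so a new storage unit is opened.

0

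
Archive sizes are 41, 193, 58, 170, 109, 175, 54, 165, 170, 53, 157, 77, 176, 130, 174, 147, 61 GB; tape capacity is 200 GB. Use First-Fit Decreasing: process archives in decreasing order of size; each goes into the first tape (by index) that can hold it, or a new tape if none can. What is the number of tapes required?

Sorted descending: 193, 176, 175, 174, 170, 170, 165, 157, 147, 130, 109, 77, 61, 58, 54, 53, 41.
Put 193 GB in tape 1; 7 GB remain.
Put 176 GB in tape 2; 24 GB remain.
Put 175 GB in tape 3; 25 GB remain.
Put 174 GB in tape 4; 26 GB remain.
Put 170 GB in tape 5; 30 GB remain.
Put 170 GB in tape 6; 30 GB remain.
Put 165 GB in tape 7; 35 GB remain.
Put 157 GB in tape 8; 43 GB remain.
Put 147 GB in tape 9; 53 GB remain.
Put 130 GB in tape 10; 70 GB remain.
Put 109 GB in tape 11; 91 GB remain.
Put 77 GB in tape 11; 14 GB remain.
Put 61 GB in tape 10; 9 GB remain.
Put 58 GB in tape 12; 142 GB remain.
Put 54 GB in tape 12; 88 GB remain.
Put 53 GB in tape 9; 0 GB remain.
Put 41 GB in tape 8; 2 GB remain.
Final tapes: [193] [176] [175] [174] [170] [170] [165] [157,41] [147,53] [130,61] [109,77] [58,54].

12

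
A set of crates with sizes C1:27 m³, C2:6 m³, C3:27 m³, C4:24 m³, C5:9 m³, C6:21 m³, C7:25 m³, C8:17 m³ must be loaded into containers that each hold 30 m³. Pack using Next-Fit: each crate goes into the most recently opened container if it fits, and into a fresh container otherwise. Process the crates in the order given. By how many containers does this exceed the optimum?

Next-Fit: [27] [6] [27] [24] [9,21] [25] [17] → 7 containers.
Total size 156 m³; any packing needs at least ⌈156/30⌉ = 6 containers.
An optimal packing achieves that bound: [27] [27] [25] [24,6] [21,9] [17] → 6 containers.
Excess: 7 − 6 = 1.

1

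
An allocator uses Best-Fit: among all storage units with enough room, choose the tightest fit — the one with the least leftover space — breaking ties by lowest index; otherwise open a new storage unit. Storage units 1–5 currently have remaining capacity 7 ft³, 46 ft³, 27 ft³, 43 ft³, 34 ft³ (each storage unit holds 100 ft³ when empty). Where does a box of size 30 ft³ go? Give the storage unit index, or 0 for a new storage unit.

5

Storage units with room: storage unit 2 (46 ft³), storage unit 4 (43 ft³), storage unit 5 (34 ft³).
Tightest fit is storage unit 5 with 34 ft³ free.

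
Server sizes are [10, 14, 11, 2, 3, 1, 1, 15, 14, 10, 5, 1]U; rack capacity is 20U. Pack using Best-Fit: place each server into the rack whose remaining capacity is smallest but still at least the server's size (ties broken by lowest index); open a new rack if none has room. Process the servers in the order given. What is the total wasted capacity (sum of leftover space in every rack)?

13

Put 10U in rack 1; 10U remain.
Put 14U in rack 2; 6U remain.
Put 11U in rack 3; 9U remain.
Put 2U in rack 2; 4U remain.
Put 3U in rack 2; 1U remain.
Put 1U in rack 2; 0U remain.
Put 1U in rack 3; 8U remain.
Put 15U in rack 4; 5U remain.
Put 14U in rack 5; 6U remain.
Put 10U in rack 1; 0U remain.
Put 5U in rack 4; 0U remain.
Put 1U in rack 5; 5U remain.
5 racks × 20U = 100U; used 87U; unused 13U.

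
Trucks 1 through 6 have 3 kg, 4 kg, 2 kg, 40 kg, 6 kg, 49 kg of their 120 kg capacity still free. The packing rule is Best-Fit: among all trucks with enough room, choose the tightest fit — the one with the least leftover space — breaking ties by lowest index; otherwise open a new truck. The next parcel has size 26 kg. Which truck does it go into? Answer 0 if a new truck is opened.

4

Trucks with room: truck 4 (40 kg), truck 6 (49 kg).
Tightest fit is truck 4 with 40 kg free.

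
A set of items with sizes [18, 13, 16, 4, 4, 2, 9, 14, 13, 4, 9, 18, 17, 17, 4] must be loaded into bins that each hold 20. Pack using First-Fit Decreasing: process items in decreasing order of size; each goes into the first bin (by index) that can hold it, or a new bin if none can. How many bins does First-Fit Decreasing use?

9

Sorted descending: 18, 18, 17, 17, 16, 14, 13, 13, 9, 9, 4, 4, 4, 4, 2.
18 → bin 1 (remaining 2)
18 → bin 2 (remaining 2)
17 → bin 3 (remaining 3)
17 → bin 4 (remaining 3)
16 → bin 5 (remaining 4)
14 → bin 6 (remaining 6)
13 → bin 7 (remaining 7)
13 → bin 8 (remaining 7)
9 → bin 9 (remaining 11)
9 → bin 9 (remaining 2)
4 → bin 5 (remaining 0)
4 → bin 6 (remaining 2)
4 → bin 7 (remaining 3)
4 → bin 8 (remaining 3)
2 → bin 1 (remaining 0)
Final bins: [18,2] [18] [17] [17] [16,4] [14,4] [13,4] [13,4] [9,9].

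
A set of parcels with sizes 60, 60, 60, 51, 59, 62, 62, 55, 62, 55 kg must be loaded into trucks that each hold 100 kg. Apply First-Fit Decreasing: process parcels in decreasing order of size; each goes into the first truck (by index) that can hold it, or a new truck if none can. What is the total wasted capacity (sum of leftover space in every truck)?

414

Sorted descending: 62, 62, 62, 60, 60, 60, 59, 55, 55, 51.
truck 1: place 62 kg, 38 kg left
truck 2: place 62 kg, 38 kg left
truck 3: place 62 kg, 38 kg left
truck 4: place 60 kg, 40 kg left
truck 5: place 60 kg, 40 kg left
truck 6: place 60 kg, 40 kg left
truck 7: place 59 kg, 41 kg left
truck 8: place 55 kg, 45 kg left
truck 9: place 55 kg, 45 kg left
truck 10: place 51 kg, 49 kg left
10 trucks × 100 kg = 1000 kg; used 586 kg; unused 414 kg.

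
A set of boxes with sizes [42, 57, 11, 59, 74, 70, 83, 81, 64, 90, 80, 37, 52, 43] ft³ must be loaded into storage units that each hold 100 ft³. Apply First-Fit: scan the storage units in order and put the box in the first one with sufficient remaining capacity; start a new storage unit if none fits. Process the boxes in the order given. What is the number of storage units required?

11 storage units

Put 42 ft³ in storage unit 1; 58 ft³ remain.
Put 57 ft³ in storage unit 1; 1 ft³ remain.
Put 11 ft³ in storage unit 2; 89 ft³ remain.
Put 59 ft³ in storage unit 2; 30 ft³ remain.
Put 74 ft³ in storage unit 3; 26 ft³ remain.
Put 70 ft³ in storage unit 4; 30 ft³ remain.
Put 83 ft³ in storage unit 5; 17 ft³ remain.
Put 81 ft³ in storage unit 6; 19 ft³ remain.
Put 64 ft³ in storage unit 7; 36 ft³ remain.
Put 90 ft³ in storage unit 8; 10 ft³ remain.
Put 80 ft³ in storage unit 9; 20 ft³ remain.
Put 37 ft³ in storage unit 10; 63 ft³ remain.
Put 52 ft³ in storage unit 10; 11 ft³ remain.
Put 43 ft³ in storage unit 11; 57 ft³ remain.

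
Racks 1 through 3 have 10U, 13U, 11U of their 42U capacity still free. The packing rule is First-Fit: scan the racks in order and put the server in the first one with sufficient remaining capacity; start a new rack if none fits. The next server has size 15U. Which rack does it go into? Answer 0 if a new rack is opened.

0

No rack has ≥ 15U free, so a new rack is opened.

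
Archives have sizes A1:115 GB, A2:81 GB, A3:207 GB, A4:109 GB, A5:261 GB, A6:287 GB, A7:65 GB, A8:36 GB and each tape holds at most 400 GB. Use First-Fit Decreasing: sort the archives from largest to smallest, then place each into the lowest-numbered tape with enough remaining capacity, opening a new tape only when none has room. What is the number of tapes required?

3

Sorted descending: 287, 261, 207, 115, 109, 81, 65, 36.
tape 1: place 287 GB, 113 GB left
tape 2: place 261 GB, 139 GB left
tape 3: place 207 GB, 193 GB left
tape 2: place 115 GB, 24 GB left
tape 1: place 109 GB, 4 GB left
tape 3: place 81 GB, 112 GB left
tape 3: place 65 GB, 47 GB left
tape 3: place 36 GB, 11 GB left
Final tapes: [287,109] [261,115] [207,81,65,36].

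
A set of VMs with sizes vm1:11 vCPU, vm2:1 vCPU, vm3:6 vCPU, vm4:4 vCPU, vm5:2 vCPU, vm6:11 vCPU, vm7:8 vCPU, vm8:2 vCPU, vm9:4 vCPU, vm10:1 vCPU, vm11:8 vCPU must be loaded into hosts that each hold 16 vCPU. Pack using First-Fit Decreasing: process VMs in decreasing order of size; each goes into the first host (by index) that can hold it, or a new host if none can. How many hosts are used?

4 hosts

Sorted descending: 11, 11, 8, 8, 6, 4, 4, 2, 2, 1, 1.
Put 11 vCPU in host 1; 5 vCPU remain.
Put 11 vCPU in host 2; 5 vCPU remain.
Put 8 vCPU in host 3; 8 vCPU remain.
Put 8 vCPU in host 3; 0 vCPU remain.
Put 6 vCPU in host 4; 10 vCPU remain.
Put 4 vCPU in host 1; 1 vCPU remain.
Put 4 vCPU in host 2; 1 vCPU remain.
Put 2 vCPU in host 4; 8 vCPU remain.
Put 2 vCPU in host 4; 6 vCPU remain.
Put 1 vCPU in host 1; 0 vCPU remain.
Put 1 vCPU in host 2; 0 vCPU remain.
Final hosts: [11,4,1] [11,4,1] [8,8] [6,2,2].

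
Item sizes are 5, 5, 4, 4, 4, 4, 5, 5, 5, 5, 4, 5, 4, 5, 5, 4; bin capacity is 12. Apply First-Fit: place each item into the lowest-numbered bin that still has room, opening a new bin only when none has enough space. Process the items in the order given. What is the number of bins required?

5 → bin 1 (remaining 7)
5 → bin 1 (remaining 2)
4 → bin 2 (remaining 8)
4 → bin 2 (remaining 4)
4 → bin 2 (remaining 0)
4 → bin 3 (remaining 8)
5 → bin 3 (remaining 3)
5 → bin 4 (remaining 7)
5 → bin 4 (remaining 2)
5 → bin 5 (remaining 7)
4 → bin 5 (remaining 3)
5 → bin 6 (remaining 7)
4 → bin 6 (remaining 3)
5 → bin 7 (remaining 7)
5 → bin 7 (remaining 2)
4 → bin 8 (remaining 8)

8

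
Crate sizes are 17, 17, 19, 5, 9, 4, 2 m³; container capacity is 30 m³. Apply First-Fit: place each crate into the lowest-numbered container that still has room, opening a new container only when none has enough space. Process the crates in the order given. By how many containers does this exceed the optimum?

First-Fit: [17,5,4,2] [17,9] [19] → 3 containers.
Total size 73 m³; any packing needs at least ⌈73/30⌉ = 3 containers.
So 3 is already optimal.

0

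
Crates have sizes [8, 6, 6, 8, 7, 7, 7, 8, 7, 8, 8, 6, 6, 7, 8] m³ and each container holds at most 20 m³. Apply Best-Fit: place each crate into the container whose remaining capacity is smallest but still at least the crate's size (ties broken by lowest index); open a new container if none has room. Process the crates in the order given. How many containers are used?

container 1: place 8 m³, 12 m³ left
container 1: place 6 m³, 6 m³ left
container 1: place 6 m³, 0 m³ left
container 2: place 8 m³, 12 m³ left
container 2: place 7 m³, 5 m³ left
container 3: place 7 m³, 13 m³ left
container 3: place 7 m³, 6 m³ left
container 4: place 8 m³, 12 m³ left
container 4: place 7 m³, 5 m³ left
container 5: place 8 m³, 12 m³ left
container 5: place 8 m³, 4 m³ left
container 3: place 6 m³, 0 m³ left
container 6: place 6 m³, 14 m³ left
container 6: place 7 m³, 7 m³ left
container 7: place 8 m³, 12 m³ left

7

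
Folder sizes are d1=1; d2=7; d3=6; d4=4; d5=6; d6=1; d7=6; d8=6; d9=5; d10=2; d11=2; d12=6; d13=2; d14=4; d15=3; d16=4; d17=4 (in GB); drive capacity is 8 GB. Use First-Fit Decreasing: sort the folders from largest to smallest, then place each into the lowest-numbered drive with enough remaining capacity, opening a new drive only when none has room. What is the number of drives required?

Sorted descending: 7, 6, 6, 6, 6, 6, 5, 4, 4, 4, 4, 3, 2, 2, 2, 1, 1.
7 GB → drive 1 (remaining 1 GB)
6 GB → drive 2 (remaining 2 GB)
6 GB → drive 3 (remaining 2 GB)
6 GB → drive 4 (remaining 2 GB)
6 GB → drive 5 (remaining 2 GB)
6 GB → drive 6 (remaining 2 GB)
5 GB → drive 7 (remaining 3 GB)
4 GB → drive 8 (remaining 4 GB)
4 GB → drive 8 (remaining 0 GB)
4 GB → drive 9 (remaining 4 GB)
4 GB → drive 9 (remaining 0 GB)
3 GB → drive 7 (remaining 0 GB)
2 GB → drive 2 (remaining 0 GB)
2 GB → drive 3 (remaining 0 GB)
2 GB → drive 4 (remaining 0 GB)
1 GB → drive 1 (remaining 0 GB)
1 GB → drive 5 (remaining 1 GB)

9 drives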